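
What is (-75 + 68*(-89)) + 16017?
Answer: 9890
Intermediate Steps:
(-75 + 68*(-89)) + 16017 = (-75 - 6052) + 16017 = -6127 + 16017 = 9890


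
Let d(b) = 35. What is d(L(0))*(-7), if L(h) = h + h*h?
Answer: -245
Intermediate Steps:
L(h) = h + h²
d(L(0))*(-7) = 35*(-7) = -245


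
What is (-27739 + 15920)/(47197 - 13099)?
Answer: -11819/34098 ≈ -0.34662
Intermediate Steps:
(-27739 + 15920)/(47197 - 13099) = -11819/34098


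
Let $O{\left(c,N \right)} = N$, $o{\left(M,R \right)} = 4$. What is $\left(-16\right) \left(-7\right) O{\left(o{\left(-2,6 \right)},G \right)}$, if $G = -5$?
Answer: $-560$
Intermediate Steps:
$\left(-16\right) \left(-7\right) O{\left(o{\left(-2,6 \right)},G \right)} = \left(-16\right) \left(-7\right) \left(-5\right) = 112 \left(-5\right) = -560$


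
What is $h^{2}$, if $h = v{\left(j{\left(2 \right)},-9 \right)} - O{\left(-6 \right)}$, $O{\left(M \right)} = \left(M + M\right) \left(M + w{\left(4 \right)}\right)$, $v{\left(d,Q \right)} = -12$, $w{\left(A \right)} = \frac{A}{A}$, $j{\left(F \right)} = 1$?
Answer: $5184$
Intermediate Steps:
$w{\left(A \right)} = 1$
$O{\left(M \right)} = 2 M \left(1 + M\right)$ ($O{\left(M \right)} = \left(M + M\right) \left(M + 1\right) = 2 M \left(1 + M\right)$)
$h = -72$ ($h = -12 - 2 \left(-6\right) \left(1 - 6\right) = -12 - 2 \left(-6\right) \left(-5\right) = -12 - 60 = -72$)
$h^{2} = \left(-72\right)^{2} = 5184$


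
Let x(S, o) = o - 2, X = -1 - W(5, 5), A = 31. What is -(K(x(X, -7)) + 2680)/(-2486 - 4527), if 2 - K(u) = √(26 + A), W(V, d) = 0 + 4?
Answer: 2682/7013 - √57/7013 ≈ 0.38136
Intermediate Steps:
W(V, d) = 4
X = -5 (X = -1 - 1*4 = -1 - 4 = -5)
x(S, o) = -2 + o
K(u) = 2 - √57 (K(u) = 2 - √(26 + 31) = 2 - √57)
-(K(x(X, -7)) + 2680)/(-2486 - 4527) = -((2 - √57) + 2680)/(-2486 - 4527) = -(2682 - √57)/(-7013) = -(2682 - √57)*(-1)/7013 = -(-2682/7013 + √57/7013) = 2682/7013 - √57/7013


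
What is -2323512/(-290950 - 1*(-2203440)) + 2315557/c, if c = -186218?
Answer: -2430579682273/178070031410 ≈ -13.650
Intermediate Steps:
-2323512/(-290950 - 1*(-2203440)) + 2315557/c = -2323512/(-290950 - 1*(-2203440)) + 2315557/(-186218) = -2323512/(-290950 + 2203440) + 2315557*(-1/186218) = -2323512/1912490 - 2315557/186218 = -2323512*1/1912490 - 2315557/186218 = -1161756/956245 - 2315557/186218 = -2430579682273/178070031410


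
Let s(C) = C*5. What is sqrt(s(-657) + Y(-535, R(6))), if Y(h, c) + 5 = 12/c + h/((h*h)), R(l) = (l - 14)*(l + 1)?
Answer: 3*I*sqrt(20509050590)/7490 ≈ 57.36*I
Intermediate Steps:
R(l) = (1 + l)*(-14 + l) (R(l) = (-14 + l)*(1 + l) = (1 + l)*(-14 + l))
Y(h, c) = -5 + 1/h + 12/c (Y(h, c) = -5 + (12/c + h/((h*h))) = -5 + (12/c + h/(h**2)) = -5 + (12/c + h/h**2) = -5 + (12/c + 1/h) = -5 + (1/h + 12/c) = -5 + 1/h + 12/c)
s(C) = 5*C
sqrt(s(-657) + Y(-535, R(6))) = sqrt(5*(-657) + (-5 + 1/(-535) + 12/(-14 + 6**2 - 13*6))) = sqrt(-3285 + (-5 - 1/535 + 12/(-14 + 36 - 78))) = sqrt(-3285 + (-5 - 1/535 + 12/(-56))) = sqrt(-3285 + (-5 - 1/535 + 12*(-1/56))) = sqrt(-3285 + (-5 - 1/535 - 3/14)) = sqrt(-3285 - 39069/7490) = sqrt(-24643719/7490) = 3*I*sqrt(20509050590)/7490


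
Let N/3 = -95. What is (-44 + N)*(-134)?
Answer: 44086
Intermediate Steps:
N = -285 (N = 3*(-95) = -285)
(-44 + N)*(-134) = (-44 - 285)*(-134) = -329*(-134) = 44086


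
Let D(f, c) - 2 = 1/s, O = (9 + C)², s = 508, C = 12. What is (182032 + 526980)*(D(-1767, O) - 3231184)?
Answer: -290950244970115/127 ≈ -2.2909e+12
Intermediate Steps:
O = 441 (O = (9 + 12)² = 21² = 441)
D(f, c) = 1017/508 (D(f, c) = 2 + 1/508 = 1017/508)
(182032 + 526980)*(D(-1767, O) - 3231184) = (182032 + 526980)*(1017/508 - 3231184) = 709012*(-1641440455/508) = -290950244970115/127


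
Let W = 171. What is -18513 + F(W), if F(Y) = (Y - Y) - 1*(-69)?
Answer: -18444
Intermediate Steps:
F(Y) = 69 (F(Y) = 0 + 69 = 69)
-18513 + F(W) = -18513 + 69 = -18444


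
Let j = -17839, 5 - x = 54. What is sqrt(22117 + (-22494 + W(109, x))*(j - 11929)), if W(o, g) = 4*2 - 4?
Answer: sqrt(669504437) ≈ 25875.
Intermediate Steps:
x = -49 (x = 5 - 1*54 = 5 - 54 = -49)
W(o, g) = 4 (W(o, g) = 8 - 4 = 4)
sqrt(22117 + (-22494 + W(109, x))*(j - 11929)) = sqrt(22117 + (-22494 + 4)*(-17839 - 11929)) = sqrt(22117 - 22490*(-29768)) = sqrt(22117 + 669482320) = sqrt(669504437)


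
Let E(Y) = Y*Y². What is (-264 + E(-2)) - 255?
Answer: -527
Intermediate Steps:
E(Y) = Y³
(-264 + E(-2)) - 255 = (-264 + (-2)³) - 255 = (-264 - 8) - 255 = -272 - 255 = -527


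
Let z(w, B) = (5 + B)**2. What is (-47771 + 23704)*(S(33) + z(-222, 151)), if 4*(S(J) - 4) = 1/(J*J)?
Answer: -2551704661747/4356 ≈ -5.8579e+8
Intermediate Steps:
S(J) = 4 + 1/(4*J**2) (S(J) = 4 + 1/(4*((J*J))) = 4 + 1/(4*(J**2)) = 4 + 1/(4*J**2))
(-47771 + 23704)*(S(33) + z(-222, 151)) = (-47771 + 23704)*((4 + (1/4)/33**2) + (5 + 151)**2) = -24067*((4 + (1/4)*(1/1089)) + 156**2) = -24067*((4 + 1/4356) + 24336) = -24067*(17425/4356 + 24336) = -24067*106025041/4356 = -2551704661747/4356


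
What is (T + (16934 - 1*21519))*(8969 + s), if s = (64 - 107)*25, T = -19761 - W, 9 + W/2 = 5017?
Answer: -271253628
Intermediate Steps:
W = 10016 (W = -18 + 2*5017 = -18 + 10034 = 10016)
T = -29777 (T = -19761 - 1*10016 = -19761 - 10016 = -29777)
s = -1075 (s = -43*25 = -1075)
(T + (16934 - 1*21519))*(8969 + s) = (-29777 + (16934 - 1*21519))*(8969 - 1075) = (-29777 + (16934 - 21519))*7894 = (-29777 - 4585)*7894 = -34362*7894 = -271253628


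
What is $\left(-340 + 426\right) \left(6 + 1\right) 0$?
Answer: $0$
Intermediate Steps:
$\left(-340 + 426\right) \left(6 + 1\right) 0 = 86 \cdot 7 \cdot 0 = 86 \cdot 0 = 0$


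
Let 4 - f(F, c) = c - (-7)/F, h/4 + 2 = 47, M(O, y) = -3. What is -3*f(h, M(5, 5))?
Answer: -1253/60 ≈ -20.883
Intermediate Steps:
h = 180 (h = -8 + 4*47 = -8 + 188 = 180)
f(F, c) = 4 - c - 7/F (f(F, c) = 4 - (c - (-7)/F) = 4 - (c + 7/F) = 4 + (-c - 7/F) = 4 - c - 7/F)
-3*f(h, M(5, 5)) = -3*(4 - 1*(-3) - 7/180) = -3*(4 + 3 - 7*1/180) = -3*(4 + 3 - 7/180) = -3*1253/180 = -1253/60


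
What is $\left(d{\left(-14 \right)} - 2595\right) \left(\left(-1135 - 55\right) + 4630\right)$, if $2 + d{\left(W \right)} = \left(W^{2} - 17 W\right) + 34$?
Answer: $-7323760$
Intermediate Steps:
$d{\left(W \right)} = 32 + W^{2} - 17 W$ ($d{\left(W \right)} = -2 + \left(\left(W^{2} - 17 W\right) + 34\right) = -2 + \left(34 + W^{2} - 17 W\right) = 32 + W^{2} - 17 W$)
$\left(d{\left(-14 \right)} - 2595\right) \left(\left(-1135 - 55\right) + 4630\right) = \left(\left(32 + \left(-14\right)^{2} - -238\right) - 2595\right) \left(\left(-1135 - 55\right) + 4630\right) = \left(\left(32 + 196 + 238\right) - 2595\right) \left(-1190 + 4630\right) = \left(466 - 2595\right) 3440 = \left(-2129\right) 3440 = -7323760$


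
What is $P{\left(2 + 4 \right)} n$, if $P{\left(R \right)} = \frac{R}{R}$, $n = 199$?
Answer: $199$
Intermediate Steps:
$P{\left(R \right)} = 1$
$P{\left(2 + 4 \right)} n = 1 \cdot 199 = 199$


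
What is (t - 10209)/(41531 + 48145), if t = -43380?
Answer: -17863/29892 ≈ -0.59758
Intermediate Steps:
(t - 10209)/(41531 + 48145) = (-43380 - 10209)/(41531 + 48145) = -53589/89676 = -53589*1/89676 = -17863/29892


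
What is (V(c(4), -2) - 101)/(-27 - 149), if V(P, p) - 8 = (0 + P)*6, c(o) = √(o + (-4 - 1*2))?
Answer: 93/176 - 3*I*√2/88 ≈ 0.52841 - 0.048212*I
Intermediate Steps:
c(o) = √(-6 + o) (c(o) = √(o + (-4 - 2)) = √(o - 6) = √(-6 + o))
V(P, p) = 8 + 6*P (V(P, p) = 8 + (0 + P)*6 = 8 + P*6 = 8 + 6*P)
(V(c(4), -2) - 101)/(-27 - 149) = ((8 + 6*√(-6 + 4)) - 101)/(-27 - 149) = ((8 + 6*√(-2)) - 101)/(-176) = -((8 + 6*(I*√2)) - 101)/176 = -((8 + 6*I*√2) - 101)/176 = -(-93 + 6*I*√2)/176 = 93/176 - 3*I*√2/88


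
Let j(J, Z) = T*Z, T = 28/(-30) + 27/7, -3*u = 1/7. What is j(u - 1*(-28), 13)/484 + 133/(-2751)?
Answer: 66987/2219140 ≈ 0.030186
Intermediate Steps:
u = -1/21 (u = -⅓/7 = -⅓*⅐ = -1/21 ≈ -0.047619)
T = 307/105 (T = 28*(-1/30) + 27*(⅐) = -14/15 + 27/7 = 307/105 ≈ 2.9238)
j(J, Z) = 307*Z/105
j(u - 1*(-28), 13)/484 + 133/(-2751) = ((307/105)*13)/484 + 133/(-2751) = (3991/105)*(1/484) + 133*(-1/2751) = 3991/50820 - 19/393 = 66987/2219140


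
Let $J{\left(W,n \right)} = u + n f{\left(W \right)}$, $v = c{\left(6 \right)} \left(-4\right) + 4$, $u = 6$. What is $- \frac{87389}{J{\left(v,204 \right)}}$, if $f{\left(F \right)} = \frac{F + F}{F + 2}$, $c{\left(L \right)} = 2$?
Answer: $- \frac{87389}{822} \approx -106.31$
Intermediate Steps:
$v = -4$ ($v = 2 \left(-4\right) + 4 = -8 + 4 = -4$)
$f{\left(F \right)} = \frac{2 F}{2 + F}$
$J{\left(W,n \right)} = 6 + \frac{2 W n}{2 + W}$ ($J{\left(W,n \right)} = 6 + n \frac{2 W}{2 + W} = 6 + \frac{2 W n}{2 + W}$)
$- \frac{87389}{J{\left(v,204 \right)}} = - \frac{87389}{2 \frac{1}{2 - 4} \left(6 + 3 \left(-4\right) - 816\right)} = - \frac{87389}{2 \frac{1}{-2} \left(6 - 12 - 816\right)} = - \frac{87389}{2 \left(- \frac{1}{2}\right) \left(-822\right)} = - \frac{87389}{822}$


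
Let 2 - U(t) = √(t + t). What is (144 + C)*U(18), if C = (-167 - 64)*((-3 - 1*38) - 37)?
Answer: -72648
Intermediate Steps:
C = 18018 (C = -231*((-3 - 38) - 37) = -231*(-41 - 37) = -231*(-78) = 18018)
U(t) = 2 - √2*√t (U(t) = 2 - √(t + t) = 2 - √(2*t) = 2 - √2*√t)
(144 + C)*U(18) = (144 + 18018)*(2 - √2*√18) = 18162*(2 - √2*3*√2) = 18162*(2 - 6) = 18162*(-4) = -72648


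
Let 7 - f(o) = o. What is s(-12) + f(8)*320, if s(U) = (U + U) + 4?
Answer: -340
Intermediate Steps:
s(U) = 4 + 2*U (s(U) = 2*U + 4 = 4 + 2*U)
f(o) = 7 - o
s(-12) + f(8)*320 = (4 + 2*(-12)) + (7 - 1*8)*320 = (4 - 24) + (7 - 8)*320 = -20 - 1*320 = -20 - 320 = -340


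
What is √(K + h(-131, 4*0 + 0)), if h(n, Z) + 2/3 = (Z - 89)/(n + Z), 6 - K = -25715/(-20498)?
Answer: √225552807174/217722 ≈ 2.1813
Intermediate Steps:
K = 2629/554 (K = 6 - (-25715)/(-20498) = 6 - (-25715)*(-1)/20498 = 6 - 1*695/554 = 6 - 695/554 = 2629/554 ≈ 4.7455)
h(n, Z) = -⅔ + (-89 + Z)/(Z + n) (h(n, Z) = -⅔ + (Z - 89)/(n + Z) = -⅔ + (-89 + Z)/(Z + n))
√(K + h(-131, 4*0 + 0)) = √(2629/554 + (-267 + (4*0 + 0) - 2*(-131))/(3*((4*0 + 0) - 131))) = √(2629/554 + (-267 + (0 + 0) + 262)/(3*((0 + 0) - 131))) = √(2629/554 + (-267 + 0 + 262)/(3*(0 - 131))) = √(2629/554 + (⅓)*(-5)/(-131)) = √(2629/554 + (⅓)*(-1/131)*(-5)) = √(2629/554 + 5/393) = √(1035967/217722) = √225552807174/217722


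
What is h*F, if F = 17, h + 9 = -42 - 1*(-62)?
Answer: 187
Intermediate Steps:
h = 11 (h = -9 + (-42 - 1*(-62)) = -9 + (-42 + 62) = -9 + 20 = 11)
h*F = 11*17 = 187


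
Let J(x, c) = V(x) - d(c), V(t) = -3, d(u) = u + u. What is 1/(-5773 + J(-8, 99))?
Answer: -1/5974 ≈ -0.00016739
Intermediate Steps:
d(u) = 2*u
J(x, c) = -3 - 2*c
1/(-5773 + J(-8, 99)) = 1/(-5773 + (-3 - 2*99)) = 1/(-5773 + (-3 - 198)) = 1/(-5773 - 201) = 1/(-5974) = -1/5974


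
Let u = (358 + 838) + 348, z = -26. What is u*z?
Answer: -40144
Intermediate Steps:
u = 1544 (u = 1196 + 348 = 1544)
u*z = 1544*(-26) = -40144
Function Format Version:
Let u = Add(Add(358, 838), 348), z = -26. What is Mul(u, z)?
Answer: -40144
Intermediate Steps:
u = 1544 (u = Add(1196, 348) = 1544)
Mul(u, z) = Mul(1544, -26) = -40144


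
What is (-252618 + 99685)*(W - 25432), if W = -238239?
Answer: 40323997043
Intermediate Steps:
(-252618 + 99685)*(W - 25432) = (-252618 + 99685)*(-238239 - 25432) = -152933*(-263671) = 40323997043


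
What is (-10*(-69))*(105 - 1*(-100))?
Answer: 141450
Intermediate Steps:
(-10*(-69))*(105 - 1*(-100)) = 690*(105 + 100) = 690*205 = 141450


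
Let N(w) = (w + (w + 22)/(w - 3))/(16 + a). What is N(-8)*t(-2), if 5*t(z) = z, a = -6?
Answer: 102/275 ≈ 0.37091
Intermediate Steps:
N(w) = w/10 + (22 + w)/(10*(-3 + w)) (N(w) = (w + (w + 22)/(w - 3))/(16 - 6) = (w + (22 + w)/(-3 + w))/10 = (w + (22 + w)/(-3 + w))*(⅒) = w/10 + (22 + w)/(10*(-3 + w)))
t(z) = z/5
N(-8)*t(-2) = ((22 + (-8)² - 2*(-8))/(10*(-3 - 8)))*((⅕)*(-2)) = ((⅒)*(22 + 64 + 16)/(-11))*(-⅖) = ((⅒)*(-1/11)*102)*(-⅖) = -51/55*(-⅖) = 102/275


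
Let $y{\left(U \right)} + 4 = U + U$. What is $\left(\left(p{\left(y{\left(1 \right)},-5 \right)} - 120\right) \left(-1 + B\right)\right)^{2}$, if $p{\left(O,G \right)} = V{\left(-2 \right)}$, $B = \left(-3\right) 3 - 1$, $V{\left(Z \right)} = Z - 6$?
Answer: $1982464$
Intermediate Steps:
$y{\left(U \right)} = -4 + 2 U$ ($y{\left(U \right)} = -4 + \left(U + U\right) = -4 + 2 U$)
$V{\left(Z \right)} = -6 + Z$ ($V{\left(Z \right)} = Z - 6 = -6 + Z$)
$B = -10$ ($B = -9 - 1 = -10$)
$p{\left(O,G \right)} = -8$ ($p{\left(O,G \right)} = -6 - 2 = -8$)
$\left(\left(p{\left(y{\left(1 \right)},-5 \right)} - 120\right) \left(-1 + B\right)\right)^{2} = \left(\left(-8 - 120\right) \left(-1 - 10\right)\right)^{2} = \left(\left(-128\right) \left(-11\right)\right)^{2} = 1408^{2} = 1982464$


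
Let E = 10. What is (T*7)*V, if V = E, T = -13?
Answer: -910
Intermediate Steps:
V = 10
(T*7)*V = -13*7*10 = -91*10 = -910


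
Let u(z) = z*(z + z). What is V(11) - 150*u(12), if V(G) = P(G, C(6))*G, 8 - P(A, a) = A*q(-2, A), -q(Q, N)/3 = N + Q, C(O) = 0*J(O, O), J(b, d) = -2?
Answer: -39845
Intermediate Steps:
C(O) = 0 (C(O) = 0*(-2) = 0)
q(Q, N) = -3*N - 3*Q (q(Q, N) = -3*(N + Q) = -3*N - 3*Q)
P(A, a) = 8 - A*(6 - 3*A) (P(A, a) = 8 - A*(-3*A - 3*(-2)) = 8 - A*(-3*A + 6) = 8 - A*(6 - 3*A))
u(z) = 2*z² (u(z) = z*(2*z) = 2*z²)
V(G) = G*(8 + 3*G*(-2 + G)) (V(G) = (8 + 3*G*(-2 + G))*G = G*(8 + 3*G*(-2 + G)))
V(11) - 150*u(12) = 11*(8 - 6*11 + 3*11²) - 300*12² = 11*(8 - 66 + 3*121) - 300*144 = 11*(8 - 66 + 363) - 150*288 = 11*305 - 43200 = 3355 - 43200 = -39845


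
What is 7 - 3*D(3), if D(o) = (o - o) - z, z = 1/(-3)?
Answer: 6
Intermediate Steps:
z = -⅓ ≈ -0.33333
D(o) = ⅓ (D(o) = (o - o) - 1*(-⅓) = 0 + ⅓ = ⅓)
7 - 3*D(3) = 7 - 3*⅓ = 7 - 1 = 6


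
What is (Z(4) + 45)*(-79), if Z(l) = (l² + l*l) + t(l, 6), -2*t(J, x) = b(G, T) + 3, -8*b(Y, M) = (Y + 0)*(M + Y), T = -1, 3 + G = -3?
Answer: -49375/8 ≈ -6171.9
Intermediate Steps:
G = -6 (G = -3 - 3 = -6)
b(Y, M) = -Y*(M + Y)/8 (b(Y, M) = -(Y + 0)*(M + Y)/8 = -Y*(M + Y)/8)
t(J, x) = 9/8 (t(J, x) = -(-⅛*(-6)*(-1 - 6) + 3)/2 = -(-⅛*(-6)*(-7) + 3)/2 = -(-21/4 + 3)/2 = -½*(-9/4) = 9/8)
Z(l) = 9/8 + 2*l² (Z(l) = (l² + l*l) + 9/8 = (l² + l²) + 9/8 = 2*l² + 9/8 = 9/8 + 2*l²)
(Z(4) + 45)*(-79) = ((9/8 + 2*4²) + 45)*(-79) = ((9/8 + 2*16) + 45)*(-79) = ((9/8 + 32) + 45)*(-79) = (265/8 + 45)*(-79) = (625/8)*(-79) = -49375/8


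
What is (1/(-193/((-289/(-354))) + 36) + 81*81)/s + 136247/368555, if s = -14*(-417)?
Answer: 186119348319643/124617764044620 ≈ 1.4935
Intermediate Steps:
s = 5838
(1/(-193/((-289/(-354))) + 36) + 81*81)/s + 136247/368555 = (1/(-193/((-289/(-354))) + 36) + 81*81)/5838 + 136247/368555 = (1/(-193/((-289*(-1/354))) + 36) + 6561)*(1/5838) + 136247*(1/368555) = (1/(-193/289/354 + 36) + 6561)*(1/5838) + 136247/368555 = (1/(-193*354/289 + 36) + 6561)*(1/5838) + 136247/368555 = (1/(-68322/289 + 36) + 6561)*(1/5838) + 136247/368555 = (1/(-57918/289) + 6561)*(1/5838) + 136247/368555 = (-289/57918 + 6561)*(1/5838) + 136247/368555 = (379999709/57918)*(1/5838) + 136247/368555 = 379999709/338125284 + 136247/368555 = 186119348319643/124617764044620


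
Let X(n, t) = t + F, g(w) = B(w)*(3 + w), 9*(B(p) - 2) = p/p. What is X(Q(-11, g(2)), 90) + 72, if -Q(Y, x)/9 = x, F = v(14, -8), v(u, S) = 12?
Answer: 174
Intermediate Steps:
B(p) = 19/9 (B(p) = 2 + (p/p)/9 = 2 + (⅑)*1 = 2 + ⅑ = 19/9)
g(w) = 19/3 + 19*w/9 (g(w) = 19*(3 + w)/9 = 19/3 + 19*w/9)
F = 12
Q(Y, x) = -9*x
X(n, t) = 12 + t (X(n, t) = t + 12 = 12 + t)
X(Q(-11, g(2)), 90) + 72 = (12 + 90) + 72 = 102 + 72 = 174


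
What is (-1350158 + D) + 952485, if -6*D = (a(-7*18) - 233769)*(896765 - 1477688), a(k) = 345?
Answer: -22600626065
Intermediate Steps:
D = -22600228392 (D = -(345 - 233769)*(896765 - 1477688)/6 = -(-38904)*(-580923) = -⅙*135601370352 = -22600228392)
(-1350158 + D) + 952485 = (-1350158 - 22600228392) + 952485 = -22601578550 + 952485 = -22600626065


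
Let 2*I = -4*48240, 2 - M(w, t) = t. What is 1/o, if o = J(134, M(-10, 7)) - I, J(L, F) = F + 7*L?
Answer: 1/97413 ≈ 1.0266e-5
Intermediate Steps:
M(w, t) = 2 - t
I = -96480 (I = (-4*48240)/2 = (½)*(-192960) = -96480)
o = 97413 (o = ((2 - 1*7) + 7*134) - 1*(-96480) = ((2 - 7) + 938) + 96480 = (-5 + 938) + 96480 = 933 + 96480 = 97413)
1/o = 1/97413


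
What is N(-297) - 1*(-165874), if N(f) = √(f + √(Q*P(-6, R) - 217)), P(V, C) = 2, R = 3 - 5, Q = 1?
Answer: 165874 + √(-297 + I*√215) ≈ 1.6587e+5 + 17.239*I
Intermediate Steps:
R = -2
N(f) = √(f + I*√215) (N(f) = √(f + √(1*2 - 217)) = √(f + √(2 - 217)) = √(f + √(-215)) = √(f + I*√215))
N(-297) - 1*(-165874) = √(-297 + I*√215) - 1*(-165874) = √(-297 + I*√215) + 165874 = 165874 + √(-297 + I*√215)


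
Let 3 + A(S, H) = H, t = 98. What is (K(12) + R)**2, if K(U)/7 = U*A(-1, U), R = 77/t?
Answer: 112254025/196 ≈ 5.7273e+5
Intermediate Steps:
A(S, H) = -3 + H
R = 11/14 (R = 77/98 = 77*(1/98) = 11/14 ≈ 0.78571)
K(U) = 7*U*(-3 + U) (K(U) = 7*(U*(-3 + U)) = 7*U*(-3 + U))
(K(12) + R)**2 = (7*12*(-3 + 12) + 11/14)**2 = (7*12*9 + 11/14)**2 = (756 + 11/14)**2 = (10595/14)**2 = 112254025/196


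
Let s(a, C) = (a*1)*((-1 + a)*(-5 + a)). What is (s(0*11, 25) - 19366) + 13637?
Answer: -5729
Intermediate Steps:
s(a, C) = a*(-1 + a)*(-5 + a) (s(a, C) = a*((-1 + a)*(-5 + a)) = a*(-1 + a)*(-5 + a))
(s(0*11, 25) - 19366) + 13637 = ((0*11)*(5 + (0*11)**2 - 0*11) - 19366) + 13637 = (0*(5 + 0**2 - 6*0) - 19366) + 13637 = (0*(5 + 0 + 0) - 19366) + 13637 = (0*5 - 19366) + 13637 = (0 - 19366) + 13637 = -19366 + 13637 = -5729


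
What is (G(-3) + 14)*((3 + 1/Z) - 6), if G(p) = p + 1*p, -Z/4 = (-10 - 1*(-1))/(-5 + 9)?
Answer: -208/9 ≈ -23.111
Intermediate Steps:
Z = 9 (Z = -4*(-10 - 1*(-1))/(-5 + 9) = -4*(-10 + 1)/4 = -(-36)/4 = -4*(-9/4) = 9)
G(p) = 2*p (G(p) = p + p = 2*p)
(G(-3) + 14)*((3 + 1/Z) - 6) = (2*(-3) + 14)*((3 + 1/9) - 6) = (-6 + 14)*((3 + 1/9) - 6) = 8*(28/9 - 6) = 8*(-26/9) = -208/9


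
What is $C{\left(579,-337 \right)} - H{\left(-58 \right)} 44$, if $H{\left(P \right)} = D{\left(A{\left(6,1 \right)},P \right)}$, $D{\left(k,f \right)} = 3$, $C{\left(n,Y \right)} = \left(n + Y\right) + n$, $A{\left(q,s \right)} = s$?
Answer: $689$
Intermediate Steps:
$C{\left(n,Y \right)} = Y + 2 n$ ($C{\left(n,Y \right)} = \left(Y + n\right) + n = Y + 2 n$)
$H{\left(P \right)} = 3$
$C{\left(579,-337 \right)} - H{\left(-58 \right)} 44 = \left(-337 + 2 \cdot 579\right) - 3 \cdot 44 = \left(-337 + 1158\right) - 132 = 821 - 132 = 689$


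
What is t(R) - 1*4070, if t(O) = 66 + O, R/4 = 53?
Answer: -3792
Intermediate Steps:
R = 212 (R = 4*53 = 212)
t(R) - 1*4070 = (66 + 212) - 1*4070 = 278 - 4070 = -3792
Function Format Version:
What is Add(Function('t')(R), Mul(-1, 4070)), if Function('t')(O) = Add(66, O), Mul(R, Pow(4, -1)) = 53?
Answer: -3792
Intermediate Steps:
R = 212 (R = Mul(4, 53) = 212)
Add(Function('t')(R), Mul(-1, 4070)) = Add(Add(66, 212), Mul(-1, 4070)) = Add(278, -4070) = -3792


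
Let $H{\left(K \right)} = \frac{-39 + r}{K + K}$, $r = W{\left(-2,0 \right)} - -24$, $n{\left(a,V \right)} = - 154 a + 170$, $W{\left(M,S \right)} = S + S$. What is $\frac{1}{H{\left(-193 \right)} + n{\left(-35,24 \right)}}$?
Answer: $\frac{386}{2146175} \approx 0.00017985$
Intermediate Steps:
$W{\left(M,S \right)} = 2 S$
$n{\left(a,V \right)} = 170 - 154 a$
$r = 24$ ($r = 2 \cdot 0 - -24 = 0 + 24 = 24$)
$H{\left(K \right)} = - \frac{15}{2 K}$ ($H{\left(K \right)} = \frac{-39 + 24}{K + K} = - \frac{15}{2 K}$)
$\frac{1}{H{\left(-193 \right)} + n{\left(-35,24 \right)}} = \frac{1}{- \frac{15}{2 \left(-193\right)} + \left(170 - -5390\right)} = \frac{1}{\left(- \frac{15}{2}\right) \left(- \frac{1}{193}\right) + \left(170 + 5390\right)} = \frac{1}{\frac{15}{386} + 5560} = \frac{1}{\frac{2146175}{386}} = \frac{386}{2146175}$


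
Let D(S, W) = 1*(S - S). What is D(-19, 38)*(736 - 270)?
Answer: 0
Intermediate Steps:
D(S, W) = 0 (D(S, W) = 1*0 = 0)
D(-19, 38)*(736 - 270) = 0*(736 - 270) = 0*466 = 0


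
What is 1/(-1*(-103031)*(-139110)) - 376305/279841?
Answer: -5393445002374891/4010860984656810 ≈ -1.3447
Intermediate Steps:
1/(-1*(-103031)*(-139110)) - 376305/279841 = -1/139110/103031 - 376305*1/279841 = (1/103031)*(-1/139110) - 376305/279841 = -1/14332642410 - 376305/279841 = -5393445002374891/4010860984656810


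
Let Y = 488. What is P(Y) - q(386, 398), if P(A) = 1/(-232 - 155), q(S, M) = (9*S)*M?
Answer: -535086325/387 ≈ -1.3827e+6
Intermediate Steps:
q(S, M) = 9*M*S
P(A) = -1/387 (P(A) = 1/(-387) = -1/387)
P(Y) - q(386, 398) = -1/387 - 9*398*386 = -1/387 - 1*1382652 = -1/387 - 1382652 = -535086325/387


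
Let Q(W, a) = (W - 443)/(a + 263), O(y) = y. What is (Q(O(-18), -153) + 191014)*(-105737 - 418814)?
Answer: -11021382500529/110 ≈ -1.0019e+11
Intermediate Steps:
Q(W, a) = (-443 + W)/(263 + a)
(Q(O(-18), -153) + 191014)*(-105737 - 418814) = ((-443 - 18)/(263 - 153) + 191014)*(-105737 - 418814) = (-461/110 + 191014)*(-524551) = (21011079/110)*(-524551) = -11021382500529/110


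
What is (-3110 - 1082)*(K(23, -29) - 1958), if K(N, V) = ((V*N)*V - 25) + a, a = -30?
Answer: -72647360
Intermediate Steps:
K(N, V) = -55 + N*V² (K(N, V) = ((V*N)*V - 25) - 30 = ((N*V)*V - 25) - 30 = (N*V² - 25) - 30 = (-25 + N*V²) - 30 = -55 + N*V²)
(-3110 - 1082)*(K(23, -29) - 1958) = (-3110 - 1082)*((-55 + 23*(-29)²) - 1958) = -4192*((-55 + 23*841) - 1958) = -4192*((-55 + 19343) - 1958) = -4192*(19288 - 1958) = -4192*17330 = -72647360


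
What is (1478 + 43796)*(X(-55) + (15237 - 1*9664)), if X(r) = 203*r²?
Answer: 28053943552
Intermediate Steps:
(1478 + 43796)*(X(-55) + (15237 - 1*9664)) = (1478 + 43796)*(203*(-55)² + (15237 - 1*9664)) = 45274*(203*3025 + (15237 - 9664)) = 45274*(614075 + 5573) = 45274*619648 = 28053943552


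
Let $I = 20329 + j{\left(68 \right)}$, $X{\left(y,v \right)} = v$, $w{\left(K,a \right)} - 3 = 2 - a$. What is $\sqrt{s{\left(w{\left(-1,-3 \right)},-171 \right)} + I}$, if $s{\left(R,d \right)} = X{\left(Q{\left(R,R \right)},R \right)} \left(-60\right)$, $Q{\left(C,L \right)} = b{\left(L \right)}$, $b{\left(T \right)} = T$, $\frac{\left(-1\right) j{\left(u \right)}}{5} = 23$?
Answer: $\sqrt{19734} \approx 140.48$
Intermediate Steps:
$j{\left(u \right)} = -115$ ($j{\left(u \right)} = \left(-5\right) 23 = -115$)
$Q{\left(C,L \right)} = L$
$w{\left(K,a \right)} = 5 - a$ ($w{\left(K,a \right)} = 3 - \left(-2 + a\right) = 5 - a$)
$s{\left(R,d \right)} = - 60 R$ ($s{\left(R,d \right)} = R \left(-60\right) = - 60 R$)
$I = 20214$ ($I = 20329 - 115 = 20214$)
$\sqrt{s{\left(w{\left(-1,-3 \right)},-171 \right)} + I} = \sqrt{- 60 \left(5 - -3\right) + 20214} = \sqrt{- 60 \left(5 + 3\right) + 20214} = \sqrt{\left(-60\right) 8 + 20214} = \sqrt{-480 + 20214} = \sqrt{19734}$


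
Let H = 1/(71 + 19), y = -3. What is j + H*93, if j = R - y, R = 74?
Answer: 2341/30 ≈ 78.033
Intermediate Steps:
j = 77 (j = 74 - 1*(-3) = 74 + 3 = 77)
H = 1/90 ≈ 0.011111
j + H*93 = 77 + (1/90)*93 = 77 + 31/30 = 2341/30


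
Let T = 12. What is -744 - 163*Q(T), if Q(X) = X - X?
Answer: -744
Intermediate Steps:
Q(X) = 0
-744 - 163*Q(T) = -744 - 163*0 = -744 + 0 = -744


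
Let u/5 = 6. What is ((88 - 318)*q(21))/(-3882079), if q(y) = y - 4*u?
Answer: -22770/3882079 ≈ -0.0058654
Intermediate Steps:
u = 30 (u = 5*6 = 30)
q(y) = -120 + y (q(y) = y - 4*30 = y - 120 = -120 + y)
((88 - 318)*q(21))/(-3882079) = ((88 - 318)*(-120 + 21))/(-3882079) = -230*(-99)*(-1/3882079) = 22770*(-1/3882079) = -22770/3882079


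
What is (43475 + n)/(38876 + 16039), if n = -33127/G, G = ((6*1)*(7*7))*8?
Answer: 102220073/129160080 ≈ 0.79142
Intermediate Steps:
G = 2352 (G = (6*49)*8 = 294*8 = 2352)
n = -33127/2352 ≈ -14.085
(43475 + n)/(38876 + 16039) = (43475 - 33127/2352)/(38876 + 16039) = (102220073/2352)/54915 = (102220073/2352)*(1/54915) = 102220073/129160080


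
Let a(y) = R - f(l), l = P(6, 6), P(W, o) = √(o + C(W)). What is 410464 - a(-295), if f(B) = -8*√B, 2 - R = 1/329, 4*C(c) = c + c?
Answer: 135041999/329 - 8*√3 ≈ 4.1045e+5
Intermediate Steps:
C(c) = c/2 (C(c) = (c + c)/4 = (2*c)/4 = c/2)
P(W, o) = √(o + W/2)
l = 3 (l = √(2*6 + 4*6)/2 = √(12 + 24)/2 = √36/2 = (½)*6 = 3)
R = 657/329 (R = 2 - 1/329 = 657/329 ≈ 1.9970)
a(y) = 657/329 + 8*√3 (a(y) = 657/329 - (-8)*√3 = 657/329 + 8*√3)
410464 - a(-295) = 410464 - (657/329 + 8*√3) = 410464 + (-657/329 - 8*√3) = 135041999/329 - 8*√3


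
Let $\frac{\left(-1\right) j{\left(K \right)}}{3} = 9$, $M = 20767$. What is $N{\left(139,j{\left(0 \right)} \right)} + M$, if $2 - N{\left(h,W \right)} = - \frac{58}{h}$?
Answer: $\frac{2886949}{139} \approx 20769.0$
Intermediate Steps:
$j{\left(K \right)} = -27$ ($j{\left(K \right)} = \left(-3\right) 9 = -27$)
$N{\left(h,W \right)} = 2 + \frac{58}{h}$ ($N{\left(h,W \right)} = 2 - - \frac{58}{h} = 2 + \frac{58}{h}$)
$N{\left(139,j{\left(0 \right)} \right)} + M = \left(2 + \frac{58}{139}\right) + 20767 = \frac{336}{139} + 20767 = \frac{2886949}{139}$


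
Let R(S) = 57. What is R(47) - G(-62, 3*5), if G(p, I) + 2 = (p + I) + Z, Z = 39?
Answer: 67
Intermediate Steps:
G(p, I) = 37 + I + p (G(p, I) = -2 + ((p + I) + 39) = -2 + ((I + p) + 39) = -2 + (39 + I + p) = 37 + I + p)
R(47) - G(-62, 3*5) = 57 - (37 + 3*5 - 62) = 57 - (37 + 15 - 62) = 57 - 1*(-10) = 57 + 10 = 67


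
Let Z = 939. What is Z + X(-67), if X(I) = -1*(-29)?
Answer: 968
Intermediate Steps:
X(I) = 29
Z + X(-67) = 939 + 29 = 968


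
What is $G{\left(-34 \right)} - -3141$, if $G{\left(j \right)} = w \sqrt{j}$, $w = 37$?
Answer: $3141 + 37 i \sqrt{34} \approx 3141.0 + 215.75 i$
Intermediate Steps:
$G{\left(j \right)} = 37 \sqrt{j}$
$G{\left(-34 \right)} - -3141 = 37 \sqrt{-34} - -3141 = 37 i \sqrt{34} + 3141 = 3141 + 37 i \sqrt{34}$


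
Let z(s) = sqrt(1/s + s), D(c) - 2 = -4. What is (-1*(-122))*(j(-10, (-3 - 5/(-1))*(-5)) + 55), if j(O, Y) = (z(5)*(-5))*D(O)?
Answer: 6710 + 244*sqrt(130) ≈ 9492.0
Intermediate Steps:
D(c) = -2 (D(c) = 2 - 4 = -2)
z(s) = sqrt(s + 1/s)
j(O, Y) = 2*sqrt(130) (j(O, Y) = (sqrt(5 + 1/5)*(-5))*(-2) = (sqrt(26/5)*(-5))*(-2) = ((sqrt(130)/5)*(-5))*(-2) = -sqrt(130)*(-2) = 2*sqrt(130))
(-1*(-122))*(j(-10, (-3 - 5/(-1))*(-5)) + 55) = (-1*(-122))*(2*sqrt(130) + 55) = 122*(55 + 2*sqrt(130)) = 6710 + 244*sqrt(130)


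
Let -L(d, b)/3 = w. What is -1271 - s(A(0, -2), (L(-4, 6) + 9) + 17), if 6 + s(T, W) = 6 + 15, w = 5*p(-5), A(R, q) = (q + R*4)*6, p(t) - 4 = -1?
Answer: -1286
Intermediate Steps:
p(t) = 3 (p(t) = 4 - 1 = 3)
A(R, q) = 6*q + 24*R (A(R, q) = (q + 4*R)*6 = 6*q + 24*R)
w = 15 (w = 5*3 = 15)
L(d, b) = -45 (L(d, b) = -3*15 = -45)
s(T, W) = 15 (s(T, W) = -6 + (6 + 15) = -6 + 21 = 15)
-1271 - s(A(0, -2), (L(-4, 6) + 9) + 17) = -1271 - 1*15 = -1271 - 15 = -1286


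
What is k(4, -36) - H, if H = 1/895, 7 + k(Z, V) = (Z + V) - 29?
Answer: -60861/895 ≈ -68.001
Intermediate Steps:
k(Z, V) = -36 + V + Z (k(Z, V) = -7 + ((Z + V) - 29) = -7 + ((V + Z) - 29) = -7 + (-29 + V + Z) = -36 + V + Z)
H = 1/895 ≈ 0.0011173
k(4, -36) - H = (-36 - 36 + 4) - 1*1/895 = -68 - 1/895 = -60861/895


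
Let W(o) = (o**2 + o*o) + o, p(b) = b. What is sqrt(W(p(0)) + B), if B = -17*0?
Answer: 0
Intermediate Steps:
W(o) = o + 2*o**2 (W(o) = (o**2 + o**2) + o = 2*o**2 + o = o + 2*o**2)
B = 0
sqrt(W(p(0)) + B) = sqrt(0*(1 + 2*0) + 0) = sqrt(0*(1 + 0) + 0) = sqrt(0*1 + 0) = sqrt(0 + 0) = sqrt(0) = 0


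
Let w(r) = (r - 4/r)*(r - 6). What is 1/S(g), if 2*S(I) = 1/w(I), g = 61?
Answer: 408870/61 ≈ 6702.8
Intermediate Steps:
w(r) = (-6 + r)*(r - 4/r) (w(r) = (r - 4/r)*(-6 + r) = (-6 + r)*(r - 4/r))
S(I) = 1/(2*(-4 + I**2 - 6*I + 24/I))
1/S(g) = 1/((1/2)*61/(24 + 61*(-4 + 61**2 - 6*61))) = 1/((1/2)*61/(24 + 61*(-4 + 3721 - 366))) = 1/((1/2)*61/(24 + 61*3351)) = 1/((1/2)*61/(24 + 204411)) = 1/((1/2)*61/204435) = 1/((1/2)*61*(1/204435)) = 1/(61/408870) = 408870/61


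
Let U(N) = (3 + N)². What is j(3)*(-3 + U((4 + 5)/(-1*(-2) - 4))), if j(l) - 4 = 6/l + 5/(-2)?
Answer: -21/8 ≈ -2.6250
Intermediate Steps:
j(l) = 3/2 + 6/l (j(l) = 4 + (6/l + 5/(-2)) = 4 + (6/l + 5*(-½)) = 4 + (6/l - 5/2) = 4 + (-5/2 + 6/l) = 3/2 + 6/l)
j(3)*(-3 + U((4 + 5)/(-1*(-2) - 4))) = (3/2 + 6/3)*(-3 + (3 + (4 + 5)/(-1*(-2) - 4))²) = (3/2 + 6*(⅓))*(-3 + (3 + 9/(2 - 4))²) = (3/2 + 2)*(-3 + (3 + 9/(-2))²) = 7*(-3 + (3 + 9*(-½))²)/2 = 7*(-3 + (3 - 9/2)²)/2 = 7*(-3 + (-3/2)²)/2 = 7*(-3 + 9/4)/2 = (7/2)*(-¾) = -21/8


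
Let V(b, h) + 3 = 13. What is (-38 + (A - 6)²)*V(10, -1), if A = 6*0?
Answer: -20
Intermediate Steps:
V(b, h) = 10 (V(b, h) = -3 + 13 = 10)
A = 0
(-38 + (A - 6)²)*V(10, -1) = (-38 + (0 - 6)²)*10 = (-38 + (-6)²)*10 = (-38 + 36)*10 = -2*10 = -20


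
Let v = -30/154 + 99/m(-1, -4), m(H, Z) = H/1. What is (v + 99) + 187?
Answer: 14384/77 ≈ 186.81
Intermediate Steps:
m(H, Z) = H (m(H, Z) = H*1 = H)
v = -7638/77 (v = -30/154 + 99/(-1) = -30*1/154 + 99*(-1) = -15/77 - 99 = -7638/77 ≈ -99.195)
(v + 99) + 187 = (-7638/77 + 99) + 187 = -15/77 + 187 = 14384/77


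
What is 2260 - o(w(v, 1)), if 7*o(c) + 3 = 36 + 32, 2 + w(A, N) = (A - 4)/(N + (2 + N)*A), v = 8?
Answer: 15755/7 ≈ 2250.7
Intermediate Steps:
w(A, N) = -2 + (-4 + A)/(N + A*(2 + N)) (w(A, N) = -2 + (A - 4)/(N + (2 + N)*A) = -2 + (-4 + A)/(N + A*(2 + N)))
o(c) = 65/7 (o(c) = -3/7 + (36 + 32)/7 = -3/7 + (⅐)*68 = -3/7 + 68/7 = 65/7)
2260 - o(w(v, 1)) = 2260 - 1*65/7 = 2260 - 65/7 = 15755/7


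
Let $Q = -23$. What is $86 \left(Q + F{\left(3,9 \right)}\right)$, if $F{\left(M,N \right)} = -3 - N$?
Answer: $-3010$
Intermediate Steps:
$86 \left(Q + F{\left(3,9 \right)}\right) = 86 \left(-23 - 12\right) = 86 \left(-35\right) = -3010$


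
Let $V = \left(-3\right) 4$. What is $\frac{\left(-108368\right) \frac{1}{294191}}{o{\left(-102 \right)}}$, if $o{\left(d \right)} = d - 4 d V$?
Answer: $- \frac{6773}{9182289492} \approx -7.3762 \cdot 10^{-7}$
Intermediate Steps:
$V = -12$
$o{\left(d \right)} = 48 d^{2}$ ($o{\left(d \right)} = d - 4 d \left(-12\right) = d 48 d = 48 d^{2}$)
$\frac{\left(-108368\right) \frac{1}{294191}}{o{\left(-102 \right)}} = \frac{\left(-108368\right) \frac{1}{294191}}{48 \left(-102\right)^{2}} = \frac{\left(-108368\right) \frac{1}{294191}}{48 \cdot 10404} = - \frac{108368}{294191 \cdot 499392} = \left(- \frac{108368}{294191}\right) \frac{1}{499392} = - \frac{6773}{9182289492}$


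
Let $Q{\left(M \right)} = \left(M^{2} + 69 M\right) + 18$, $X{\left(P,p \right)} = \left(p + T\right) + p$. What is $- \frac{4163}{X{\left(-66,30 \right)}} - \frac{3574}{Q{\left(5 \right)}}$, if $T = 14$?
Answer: $- \frac{234965}{3589} \approx -65.468$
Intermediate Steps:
$X{\left(P,p \right)} = 14 + 2 p$ ($X{\left(P,p \right)} = \left(p + 14\right) + p = \left(14 + p\right) + p = 14 + 2 p$)
$Q{\left(M \right)} = 18 + M^{2} + 69 M$
$- \frac{4163}{X{\left(-66,30 \right)}} - \frac{3574}{Q{\left(5 \right)}} = - \frac{4163}{14 + 2 \cdot 30} - \frac{3574}{18 + 5^{2} + 69 \cdot 5} = - \frac{4163}{14 + 60} - \frac{3574}{18 + 25 + 345} = - \frac{4163}{74} - \frac{3574}{388} = \left(-4163\right) \frac{1}{74} - \frac{1787}{194} = - \frac{4163}{74} - \frac{1787}{194} = - \frac{234965}{3589}$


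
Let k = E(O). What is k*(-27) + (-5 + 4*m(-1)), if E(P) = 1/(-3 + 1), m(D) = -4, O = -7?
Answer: -15/2 ≈ -7.5000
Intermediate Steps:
E(P) = -½ (E(P) = 1/(-2) = -½)
k = -½ ≈ -0.50000
k*(-27) + (-5 + 4*m(-1)) = -½*(-27) + (-5 + 4*(-4)) = 27/2 + (-5 - 16) = 27/2 - 21 = -15/2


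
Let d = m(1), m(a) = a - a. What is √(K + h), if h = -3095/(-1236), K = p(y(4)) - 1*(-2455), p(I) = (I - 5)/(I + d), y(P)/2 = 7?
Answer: √46002439581/4326 ≈ 49.580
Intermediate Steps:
y(P) = 14 (y(P) = 2*7 = 14)
m(a) = 0
d = 0
p(I) = (-5 + I)/I (p(I) = (I - 5)/(I + 0) = (-5 + I)/I)
K = 34379/14 (K = (-5 + 14)/14 - 1*(-2455) = (1/14)*9 + 2455 = 9/14 + 2455 = 34379/14 ≈ 2455.6)
h = 3095/1236 (h = -3095*(-1/1236) = 3095/1236 ≈ 2.5040)
√(K + h) = √(34379/14 + 3095/1236) = √(21267887/8652) = √46002439581/4326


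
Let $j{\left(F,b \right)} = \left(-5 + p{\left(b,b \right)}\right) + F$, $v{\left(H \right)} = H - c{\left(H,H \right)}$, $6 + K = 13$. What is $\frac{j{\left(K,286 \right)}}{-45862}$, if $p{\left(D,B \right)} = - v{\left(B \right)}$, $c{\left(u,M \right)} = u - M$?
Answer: $\frac{142}{22931} \approx 0.0061925$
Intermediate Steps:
$K = 7$ ($K = -6 + 13 = 7$)
$v{\left(H \right)} = H$ ($v{\left(H \right)} = H - \left(H - H\right) = H - 0 = H + 0 = H$)
$p{\left(D,B \right)} = - B$
$j{\left(F,b \right)} = -5 + F - b$ ($j{\left(F,b \right)} = \left(-5 - b\right) + F = -5 + F - b$)
$\frac{j{\left(K,286 \right)}}{-45862} = \frac{-5 + 7 - 286}{-45862} = \left(-5 + 7 - 286\right) \left(- \frac{1}{45862}\right) = \left(-284\right) \left(- \frac{1}{45862}\right) = \frac{142}{22931}$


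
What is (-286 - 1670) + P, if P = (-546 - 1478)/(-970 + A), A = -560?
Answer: -1495328/765 ≈ -1954.7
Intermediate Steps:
P = 1012/765 (P = (-546 - 1478)/(-970 - 560) = -2024/(-1530) = -2024*(-1/1530) = 1012/765 ≈ 1.3229)
(-286 - 1670) + P = (-286 - 1670) + 1012/765 = -1956 + 1012/765 = -1495328/765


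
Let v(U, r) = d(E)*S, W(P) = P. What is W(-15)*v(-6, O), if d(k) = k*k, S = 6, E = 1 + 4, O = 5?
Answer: -2250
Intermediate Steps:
E = 5
d(k) = k**2
v(U, r) = 150 (v(U, r) = 5**2*6 = 25*6 = 150)
W(-15)*v(-6, O) = -15*150 = -2250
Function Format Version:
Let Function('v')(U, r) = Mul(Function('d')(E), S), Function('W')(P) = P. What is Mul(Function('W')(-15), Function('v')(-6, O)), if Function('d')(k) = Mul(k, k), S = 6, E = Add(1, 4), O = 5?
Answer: -2250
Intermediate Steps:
E = 5
Function('d')(k) = Pow(k, 2)
Function('v')(U, r) = 150 (Function('v')(U, r) = Mul(Pow(5, 2), 6) = Mul(25, 6) = 150)
Mul(Function('W')(-15), Function('v')(-6, O)) = Mul(-15, 150) = -2250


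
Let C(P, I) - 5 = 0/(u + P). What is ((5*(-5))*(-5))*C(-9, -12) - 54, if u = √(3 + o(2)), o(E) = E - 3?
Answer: 571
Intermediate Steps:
o(E) = -3 + E
u = √2 (u = √(3 + (-3 + 2)) = √(3 - 1) = √2 ≈ 1.4142)
C(P, I) = 5 (C(P, I) = 5 + 0/(√2 + P) = 5 + 0/(P + √2) = 5 + 0 = 5)
((5*(-5))*(-5))*C(-9, -12) - 54 = ((5*(-5))*(-5))*5 - 54 = -25*(-5)*5 - 54 = 125*5 - 54 = 625 - 54 = 571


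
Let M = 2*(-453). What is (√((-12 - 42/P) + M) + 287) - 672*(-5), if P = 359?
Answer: 3647 + 22*I*√244479/359 ≈ 3647.0 + 30.3*I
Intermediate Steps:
M = -906
(√((-12 - 42/P) + M) + 287) - 672*(-5) = (√((-12 - 42/359) - 906) + 287) - 672*(-5) = (√((-12 - 42*1/359) - 906) + 287) + 3360 = (√((-12 - 42/359) - 906) + 287) + 3360 = (√(-4350/359 - 906) + 287) + 3360 = (√(-329604/359) + 287) + 3360 = (22*I*√244479/359 + 287) + 3360 = (287 + 22*I*√244479/359) + 3360 = 3647 + 22*I*√244479/359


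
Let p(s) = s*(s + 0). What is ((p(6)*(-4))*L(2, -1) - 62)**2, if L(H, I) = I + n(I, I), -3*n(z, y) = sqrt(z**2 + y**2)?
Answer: 11332 + 7872*sqrt(2) ≈ 22465.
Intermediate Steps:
p(s) = s**2 (p(s) = s*s = s**2)
n(z, y) = -sqrt(y**2 + z**2)/3 (n(z, y) = -sqrt(z**2 + y**2)/3 = -sqrt(y**2 + z**2)/3)
L(H, I) = I - sqrt(2)*sqrt(I**2)/3 (L(H, I) = I - sqrt(I**2 + I**2)/3 = I - sqrt(2)*sqrt(I**2)/3)
((p(6)*(-4))*L(2, -1) - 62)**2 = ((6**2*(-4))*(-1 - sqrt(2)*sqrt((-1)**2)/3) - 62)**2 = ((36*(-4))*(-1 - sqrt(2)*sqrt(1)/3) - 62)**2 = (-144*(-1 - 1/3*sqrt(2)*1) - 62)**2 = (-144*(-1 - sqrt(2)/3) - 62)**2 = ((144 + 48*sqrt(2)) - 62)**2 = (82 + 48*sqrt(2))**2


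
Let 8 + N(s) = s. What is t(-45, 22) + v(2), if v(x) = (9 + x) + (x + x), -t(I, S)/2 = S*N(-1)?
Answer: 411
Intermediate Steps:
N(s) = -8 + s
t(I, S) = 18*S (t(I, S) = -2*S*(-8 - 1) = -2*S*(-9) = -(-18)*S = 18*S)
v(x) = 9 + 3*x (v(x) = (9 + x) + 2*x = 9 + 3*x)
t(-45, 22) + v(2) = 18*22 + (9 + 3*2) = 396 + (9 + 6) = 396 + 15 = 411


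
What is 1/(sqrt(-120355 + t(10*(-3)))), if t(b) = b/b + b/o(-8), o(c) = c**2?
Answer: -4*I*sqrt(855854)/1283781 ≈ -0.0028825*I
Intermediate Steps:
t(b) = 1 + b/64 (t(b) = b/b + b/((-8)**2) = 1 + b/64)
1/(sqrt(-120355 + t(10*(-3)))) = 1/(sqrt(-120355 + (1 + (10*(-3))/64))) = 1/(sqrt(-120355 + (1 + (1/64)*(-30)))) = 1/(sqrt(-120355 + (1 - 15/32))) = 1/(sqrt(-120355 + 17/32)) = 1/(sqrt(-3851343/32)) = 1/(3*I*sqrt(855854)/8) = -4*I*sqrt(855854)/1283781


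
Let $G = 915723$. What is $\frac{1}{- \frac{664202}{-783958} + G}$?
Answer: $\frac{55997}{51277788274} \approx 1.092 \cdot 10^{-6}$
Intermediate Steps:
$\frac{1}{- \frac{664202}{-783958} + G} = \frac{1}{- \frac{664202}{-783958} + 915723} = \frac{1}{\left(-664202\right) \left(- \frac{1}{783958}\right) + 915723} = \frac{1}{\frac{47443}{55997} + 915723} = \frac{1}{\frac{51277788274}{55997}} = \frac{55997}{51277788274}$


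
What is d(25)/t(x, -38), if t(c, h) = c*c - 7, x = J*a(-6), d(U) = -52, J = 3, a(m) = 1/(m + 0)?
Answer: 208/27 ≈ 7.7037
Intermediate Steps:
a(m) = 1/m
x = -½ (x = 3/(-6) = 3*(-⅙) = -½ ≈ -0.50000)
t(c, h) = -7 + c² (t(c, h) = c² - 7 = -7 + c²)
d(25)/t(x, -38) = -52/(-7 + (-½)²) = -52/(-7 + ¼) = -52/(-27/4) = -52*(-4/27) = 208/27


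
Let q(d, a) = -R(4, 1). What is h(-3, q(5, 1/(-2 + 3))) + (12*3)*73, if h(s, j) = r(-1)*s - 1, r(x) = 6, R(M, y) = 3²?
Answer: 2609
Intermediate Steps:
R(M, y) = 9
q(d, a) = -9 (q(d, a) = -1*9 = -9)
h(s, j) = -1 + 6*s (h(s, j) = 6*s - 1 = -1 + 6*s)
h(-3, q(5, 1/(-2 + 3))) + (12*3)*73 = (-1 + 6*(-3)) + (12*3)*73 = (-1 - 18) + 36*73 = -19 + 2628 = 2609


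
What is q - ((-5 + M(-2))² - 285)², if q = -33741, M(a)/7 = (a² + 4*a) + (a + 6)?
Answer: -101341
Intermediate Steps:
M(a) = 42 + 7*a² + 35*a (M(a) = 7*((a² + 4*a) + (a + 6)) = 7*((a² + 4*a) + (6 + a)) = 7*(6 + a² + 5*a) = 42 + 7*a² + 35*a)
q - ((-5 + M(-2))² - 285)² = -33741 - ((-5 + (42 + 7*(-2)² + 35*(-2)))² - 285)² = -33741 - ((-5 + (42 + 7*4 - 70))² - 285)² = -33741 - ((-5 + (42 + 28 - 70))² - 285)² = -33741 - ((-5 + 0)² - 285)² = -33741 - ((-5)² - 285)² = -33741 - (25 - 285)² = -33741 - 1*(-260)² = -33741 - 1*67600 = -33741 - 67600 = -101341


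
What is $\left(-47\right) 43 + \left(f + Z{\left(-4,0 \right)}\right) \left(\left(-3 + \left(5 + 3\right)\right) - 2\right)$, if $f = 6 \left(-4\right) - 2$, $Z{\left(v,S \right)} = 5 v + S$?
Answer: $-2159$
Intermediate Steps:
$Z{\left(v,S \right)} = S + 5 v$
$f = -26$ ($f = -24 - 2 = -26$)
$\left(-47\right) 43 + \left(f + Z{\left(-4,0 \right)}\right) \left(\left(-3 + \left(5 + 3\right)\right) - 2\right) = \left(-47\right) 43 + \left(-26 + \left(0 + 5 \left(-4\right)\right)\right) \left(\left(-3 + \left(5 + 3\right)\right) - 2\right) = -2021 + \left(-26 + \left(0 - 20\right)\right) \left(\left(-3 + 8\right) - 2\right) = -2021 + \left(-26 - 20\right) \left(5 - 2\right) = -2021 - 138 = -2159$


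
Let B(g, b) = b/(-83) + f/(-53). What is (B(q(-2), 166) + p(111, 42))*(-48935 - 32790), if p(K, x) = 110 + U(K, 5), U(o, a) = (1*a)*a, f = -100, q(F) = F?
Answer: -584252025/53 ≈ -1.1024e+7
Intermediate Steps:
B(g, b) = 100/53 - b/83 (B(g, b) = b/(-83) - 100/(-53) = b*(-1/83) - 100*(-1/53) = -b/83 + 100/53 = 100/53 - b/83)
U(o, a) = a² (U(o, a) = a*a = a²)
p(K, x) = 135 (p(K, x) = 110 + 5² = 110 + 25 = 135)
(B(q(-2), 166) + p(111, 42))*(-48935 - 32790) = ((100/53 - 1/83*166) + 135)*(-48935 - 32790) = ((100/53 - 2) + 135)*(-81725) = (-6/53 + 135)*(-81725) = (7149/53)*(-81725) = -584252025/53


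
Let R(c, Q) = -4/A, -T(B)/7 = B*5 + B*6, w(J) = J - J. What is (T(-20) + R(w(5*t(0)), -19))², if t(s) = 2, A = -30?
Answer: 533702404/225 ≈ 2.3720e+6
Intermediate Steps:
w(J) = 0
T(B) = -77*B (T(B) = -7*(B*5 + B*6) = -7*(5*B + 6*B) = -77*B)
R(c, Q) = 2/15 (R(c, Q) = -4/(-30) = -4*(-1/30) = 2/15)
(T(-20) + R(w(5*t(0)), -19))² = (-77*(-20) + 2/15)² = (1540 + 2/15)² = (23102/15)² = 533702404/225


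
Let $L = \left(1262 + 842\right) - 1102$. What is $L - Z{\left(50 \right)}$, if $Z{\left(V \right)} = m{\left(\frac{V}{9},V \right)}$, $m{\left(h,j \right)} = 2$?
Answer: $1000$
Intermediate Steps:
$Z{\left(V \right)} = 2$
$L = 1002$ ($L = 2104 - 1102 = 1002$)
$L - Z{\left(50 \right)} = 1002 - 2 = 1000$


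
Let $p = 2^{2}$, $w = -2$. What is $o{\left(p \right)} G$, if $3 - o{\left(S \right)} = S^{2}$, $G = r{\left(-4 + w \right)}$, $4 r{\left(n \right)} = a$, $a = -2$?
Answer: $\frac{13}{2} \approx 6.5$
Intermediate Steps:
$p = 4$
$r{\left(n \right)} = - \frac{1}{2}$ ($r{\left(n \right)} = \frac{1}{4} \left(-2\right) = - \frac{1}{2}$)
$G = - \frac{1}{2} \approx -0.5$
$o{\left(S \right)} = 3 - S^{2}$
$o{\left(p \right)} G = \left(3 - 4^{2}\right) \left(- \frac{1}{2}\right) = \left(3 - 16\right) \left(- \frac{1}{2}\right) = \left(-13\right) \left(- \frac{1}{2}\right) = \frac{13}{2}$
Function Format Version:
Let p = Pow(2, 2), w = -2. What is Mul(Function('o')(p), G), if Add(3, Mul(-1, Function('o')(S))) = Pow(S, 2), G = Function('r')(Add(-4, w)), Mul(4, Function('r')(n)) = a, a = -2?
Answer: Rational(13, 2) ≈ 6.5000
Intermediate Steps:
p = 4
Function('r')(n) = Rational(-1, 2) (Function('r')(n) = Mul(Rational(1, 4), -2) = Rational(-1, 2))
G = Rational(-1, 2) ≈ -0.50000
Function('o')(S) = Add(3, Mul(-1, Pow(S, 2)))
Mul(Function('o')(p), G) = Mul(Add(3, Mul(-1, Pow(4, 2))), Rational(-1, 2)) = Mul(Add(3, Mul(-1, 16)), Rational(-1, 2)) = Mul(Add(3, -16), Rational(-1, 2)) = Mul(-13, Rational(-1, 2)) = Rational(13, 2)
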